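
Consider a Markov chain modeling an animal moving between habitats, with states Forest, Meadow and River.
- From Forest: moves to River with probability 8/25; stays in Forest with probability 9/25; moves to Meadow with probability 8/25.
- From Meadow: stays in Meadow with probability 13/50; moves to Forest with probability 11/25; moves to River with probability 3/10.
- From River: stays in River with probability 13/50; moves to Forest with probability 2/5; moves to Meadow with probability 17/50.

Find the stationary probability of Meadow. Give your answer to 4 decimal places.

Let the stationary distribution be π with π = πP and π_1 + π_2 + π_3 = 1.
π_1 = 0.36·π_1 + 0.44·π_2 + 0.4·π_3
π_2 = 0.32·π_1 + 0.26·π_2 + 0.34·π_3
Solving with the normalization constraint gives π = (0.3964, 0.3075, 0.2961).
So the stationary probability of Meadow is 0.3075.

0.3075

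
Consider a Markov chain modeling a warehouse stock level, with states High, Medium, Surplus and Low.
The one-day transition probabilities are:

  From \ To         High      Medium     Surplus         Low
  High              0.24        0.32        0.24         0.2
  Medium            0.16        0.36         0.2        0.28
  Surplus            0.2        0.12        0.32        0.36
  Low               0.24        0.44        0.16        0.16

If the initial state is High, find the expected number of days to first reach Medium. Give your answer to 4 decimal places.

Let t(s) be the expected number of days to first reach Medium from state s, with t(Medium) = 0. Conditioning on the first day:
t(High) = 1 + 0.24·t(High) + 0.24·t(Surplus) + 0.2·t(Low)
t(Surplus) = 1 + 0.2·t(High) + 0.32·t(Surplus) + 0.36·t(Low)
t(Low) = 1 + 0.24·t(High) + 0.16·t(Surplus) + 0.16·t(Low)
Solving: t(High) = 3.3407, t(Surplus) = 3.9912, t(Low) = 2.9052.
Expected days from High to Medium: 3.3407.

3.3407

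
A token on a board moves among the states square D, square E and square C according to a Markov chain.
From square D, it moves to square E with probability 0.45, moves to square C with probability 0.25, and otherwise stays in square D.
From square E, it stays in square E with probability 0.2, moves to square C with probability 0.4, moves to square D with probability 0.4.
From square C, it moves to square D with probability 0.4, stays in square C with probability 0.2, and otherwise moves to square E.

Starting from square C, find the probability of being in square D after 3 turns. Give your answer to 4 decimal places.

0.3640

Propagate the distribution vector 3 turns from square C.
After 0 turns: (0.0000, 0.0000, 1.0000)
After 1 turn: (0.4000, 0.4000, 0.2000)
After 2 turns: (0.3600, 0.3400, 0.3000)
After 3 turns: (0.3640, 0.3500, 0.2860)
P(in square D after 3 turns) = 0.3640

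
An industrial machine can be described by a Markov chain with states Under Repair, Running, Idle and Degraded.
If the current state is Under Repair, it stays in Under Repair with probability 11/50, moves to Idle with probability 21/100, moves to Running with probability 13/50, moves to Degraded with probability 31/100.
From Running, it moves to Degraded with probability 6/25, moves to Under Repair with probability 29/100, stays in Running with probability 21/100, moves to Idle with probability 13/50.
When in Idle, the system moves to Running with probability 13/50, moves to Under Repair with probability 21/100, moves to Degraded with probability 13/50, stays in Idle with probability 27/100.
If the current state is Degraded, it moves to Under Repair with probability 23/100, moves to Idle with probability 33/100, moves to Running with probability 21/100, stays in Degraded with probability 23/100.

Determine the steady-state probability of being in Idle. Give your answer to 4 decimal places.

Let the stationary distribution be π with π = πP and π_1 + π_2 + π_3 + π_4 = 1.
π_1 = 0.22·π_1 + 0.29·π_2 + 0.21·π_3 + 0.23·π_4
π_2 = 0.26·π_1 + 0.21·π_2 + 0.26·π_3 + 0.21·π_4
π_3 = 0.21·π_1 + 0.26·π_2 + 0.27·π_3 + 0.33·π_4
Solving with the normalization constraint gives π = (0.2364, 0.2353, 0.2690, 0.2593).
So the stationary probability of Idle is 0.2690.

0.2690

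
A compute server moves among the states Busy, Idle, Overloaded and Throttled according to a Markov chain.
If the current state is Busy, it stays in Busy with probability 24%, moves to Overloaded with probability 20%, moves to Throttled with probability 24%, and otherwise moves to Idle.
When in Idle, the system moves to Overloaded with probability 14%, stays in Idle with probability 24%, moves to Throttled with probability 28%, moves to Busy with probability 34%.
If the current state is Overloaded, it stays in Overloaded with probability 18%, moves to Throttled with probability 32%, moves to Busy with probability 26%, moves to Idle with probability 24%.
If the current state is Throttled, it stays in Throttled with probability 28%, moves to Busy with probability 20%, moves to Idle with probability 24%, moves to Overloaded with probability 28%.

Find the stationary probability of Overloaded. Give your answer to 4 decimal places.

Let the stationary distribution be π with π = πP and π_1 + π_2 + π_3 + π_4 = 1.
π_1 = 0.24·π_1 + 0.34·π_2 + 0.26·π_3 + 0.2·π_4
π_2 = 0.32·π_1 + 0.24·π_2 + 0.24·π_3 + 0.24·π_4
π_3 = 0.2·π_1 + 0.14·π_2 + 0.18·π_3 + 0.28·π_4
Solving with the normalization constraint gives π = (0.2590, 0.2607, 0.2025, 0.2777).
So the stationary probability of Overloaded is 0.2025.

0.2025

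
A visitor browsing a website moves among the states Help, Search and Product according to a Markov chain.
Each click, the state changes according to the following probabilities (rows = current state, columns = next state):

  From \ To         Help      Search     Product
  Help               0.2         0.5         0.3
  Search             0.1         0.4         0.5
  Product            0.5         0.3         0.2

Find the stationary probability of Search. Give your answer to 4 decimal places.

0.3920

Let the stationary distribution be π with π = πP and π_1 + π_2 + π_3 = 1.
π_1 = 0.2·π_1 + 0.1·π_2 + 0.5·π_3
π_2 = 0.5·π_1 + 0.4·π_2 + 0.3·π_3
Solving with the normalization constraint gives π = (0.2640, 0.3920, 0.3440).
So the stationary probability of Search is 0.3920.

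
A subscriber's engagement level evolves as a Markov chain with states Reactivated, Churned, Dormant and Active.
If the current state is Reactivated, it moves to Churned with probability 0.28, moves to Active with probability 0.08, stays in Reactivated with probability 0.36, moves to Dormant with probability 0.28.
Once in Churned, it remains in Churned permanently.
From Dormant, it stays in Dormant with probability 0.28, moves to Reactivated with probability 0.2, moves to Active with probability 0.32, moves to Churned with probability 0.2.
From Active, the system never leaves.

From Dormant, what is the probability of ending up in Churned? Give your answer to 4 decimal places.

0.4545

Let h(s) be the probability of absorption at Churned starting from transient state s. Then h(Churned) = 1 and h(Active) = 0. By first-step analysis:
h(Reactivated) = 0.36·h(Reactivated) + 0.28·1 + 0.28·h(Dormant) + 0.08·0
h(Dormant) = 0.2·h(Reactivated) + 0.2·1 + 0.28·h(Dormant) + 0.32·0
Solving: h(Reactivated) = 0.6364, h(Dormant) = 0.4545.
Starting from Dormant, the probability is 0.4545.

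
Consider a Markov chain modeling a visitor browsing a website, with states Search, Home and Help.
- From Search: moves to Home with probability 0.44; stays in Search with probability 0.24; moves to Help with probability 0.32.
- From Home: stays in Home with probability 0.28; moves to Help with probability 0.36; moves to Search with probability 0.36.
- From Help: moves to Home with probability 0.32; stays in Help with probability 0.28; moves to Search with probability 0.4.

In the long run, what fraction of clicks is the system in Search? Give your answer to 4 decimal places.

Let the stationary distribution be π with π = πP and π_1 + π_2 + π_3 = 1.
π_1 = 0.24·π_1 + 0.36·π_2 + 0.4·π_3
π_2 = 0.44·π_1 + 0.28·π_2 + 0.32·π_3
Solving with the normalization constraint gives π = (0.3329, 0.3461, 0.3210).
So the stationary probability of Search is 0.3329.

0.3329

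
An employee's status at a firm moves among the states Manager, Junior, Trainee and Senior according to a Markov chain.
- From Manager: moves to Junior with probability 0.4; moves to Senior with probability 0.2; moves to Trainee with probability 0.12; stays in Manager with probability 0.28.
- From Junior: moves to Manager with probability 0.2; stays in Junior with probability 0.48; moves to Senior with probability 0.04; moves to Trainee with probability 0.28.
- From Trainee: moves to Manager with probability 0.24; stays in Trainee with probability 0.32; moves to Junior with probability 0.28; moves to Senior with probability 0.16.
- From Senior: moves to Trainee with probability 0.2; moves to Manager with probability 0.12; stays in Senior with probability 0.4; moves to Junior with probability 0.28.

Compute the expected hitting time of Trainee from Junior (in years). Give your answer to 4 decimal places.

4.2077

Let t(s) be the expected number of years to first reach Trainee from state s, with t(Trainee) = 0. Conditioning on the first year:
t(Manager) = 1 + 0.28·t(Manager) + 0.4·t(Junior) + 0.2·t(Senior)
t(Junior) = 1 + 0.2·t(Manager) + 0.48·t(Junior) + 0.04·t(Senior)
t(Senior) = 1 + 0.12·t(Manager) + 0.28·t(Junior) + 0.4·t(Senior)
Solving: t(Manager) = 5.0134, t(Junior) = 4.2077, t(Senior) = 4.6329.
Expected years from Junior to Trainee: 4.2077.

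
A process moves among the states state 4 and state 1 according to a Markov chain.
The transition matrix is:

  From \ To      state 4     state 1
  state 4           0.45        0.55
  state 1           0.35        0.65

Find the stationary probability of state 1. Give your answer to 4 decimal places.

0.6111

Let the stationary distribution be π with π = πP and π_1 + π_2 = 1.
π_1 = 0.45·π_1 + 0.35·π_2
Solving with the normalization constraint gives π = (0.3889, 0.6111).
So the stationary probability of state 1 is 0.6111.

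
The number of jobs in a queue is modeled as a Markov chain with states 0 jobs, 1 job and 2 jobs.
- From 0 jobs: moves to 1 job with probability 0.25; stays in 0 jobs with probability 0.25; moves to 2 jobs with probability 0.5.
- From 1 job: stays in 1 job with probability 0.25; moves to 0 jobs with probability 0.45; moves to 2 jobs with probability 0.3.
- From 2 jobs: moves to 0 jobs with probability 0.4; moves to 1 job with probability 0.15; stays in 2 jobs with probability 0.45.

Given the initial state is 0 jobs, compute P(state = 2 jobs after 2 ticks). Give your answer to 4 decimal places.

Sum over the intermediate state after 1 tick:
P = P(0 jobs→0 jobs)·P(0 jobs→2 jobs) + P(0 jobs→1 job)·P(1 job→2 jobs) + P(0 jobs→2 jobs)·P(2 jobs→2 jobs)
  = 0.25×0.5 + 0.25×0.3 + 0.5×0.45
  = 0.1250 + 0.0750 + 0.2250 = 0.4250

0.4250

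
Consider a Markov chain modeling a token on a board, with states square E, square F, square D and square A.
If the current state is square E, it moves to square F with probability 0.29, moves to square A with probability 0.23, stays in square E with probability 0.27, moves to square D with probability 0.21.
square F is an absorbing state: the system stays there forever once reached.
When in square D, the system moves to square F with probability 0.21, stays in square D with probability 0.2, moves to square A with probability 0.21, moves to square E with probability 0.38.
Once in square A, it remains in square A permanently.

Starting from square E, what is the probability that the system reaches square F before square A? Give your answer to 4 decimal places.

Let h(s) be the probability of absorption at square F starting from transient state s. Then h(square F) = 1 and h(square A) = 0. By first-step analysis:
h(square E) = 0.27·h(square E) + 0.29·1 + 0.21·h(square D) + 0.23·0
h(square D) = 0.38·h(square E) + 0.21·1 + 0.2·h(square D) + 0.21·0
Solving: h(square E) = 0.5476, h(square D) = 0.5226.
Starting from square E, the probability is 0.5476.

0.5476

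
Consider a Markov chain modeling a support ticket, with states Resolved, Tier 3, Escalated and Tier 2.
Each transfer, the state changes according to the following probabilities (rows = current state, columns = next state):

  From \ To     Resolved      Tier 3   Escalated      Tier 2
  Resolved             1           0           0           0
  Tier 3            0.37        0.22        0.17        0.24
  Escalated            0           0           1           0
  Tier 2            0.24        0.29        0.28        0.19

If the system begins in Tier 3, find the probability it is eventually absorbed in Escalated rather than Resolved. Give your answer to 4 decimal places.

0.3645

Let h(s) be the probability of absorption at Escalated starting from transient state s. Then h(Escalated) = 1 and h(Resolved) = 0. By first-step analysis:
h(Tier 3) = 0.37·0 + 0.22·h(Tier 3) + 0.17·1 + 0.24·h(Tier 2)
h(Tier 2) = 0.24·0 + 0.29·h(Tier 3) + 0.28·1 + 0.19·h(Tier 2)
Solving: h(Tier 3) = 0.3645, h(Tier 2) = 0.4762.
Starting from Tier 3, the probability is 0.3645.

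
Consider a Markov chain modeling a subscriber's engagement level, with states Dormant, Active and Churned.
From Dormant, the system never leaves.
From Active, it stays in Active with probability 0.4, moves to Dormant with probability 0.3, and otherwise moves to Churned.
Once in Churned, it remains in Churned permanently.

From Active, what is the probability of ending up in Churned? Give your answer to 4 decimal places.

0.5000

Let h(s) be the probability of absorption at Churned starting from transient state s. Then h(Churned) = 1 and h(Dormant) = 0. By first-step analysis:
h(Active) = 0.3·0 + 0.4·h(Active) + 0.3·1
Solving: h(Active) = 0.5000.
Starting from Active, the probability is 0.5000.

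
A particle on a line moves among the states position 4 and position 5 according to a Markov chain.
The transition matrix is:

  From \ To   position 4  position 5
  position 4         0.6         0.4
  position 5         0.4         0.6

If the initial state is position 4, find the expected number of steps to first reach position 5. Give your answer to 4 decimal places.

Let t(s) be the expected number of steps to first reach position 5 from state s, with t(position 5) = 0. Conditioning on the first step:
t(position 4) = 1 + 0.6·t(position 4)
Solving: t(position 4) = 2.5000.
Expected steps from position 4 to position 5: 2.5000.

2.5000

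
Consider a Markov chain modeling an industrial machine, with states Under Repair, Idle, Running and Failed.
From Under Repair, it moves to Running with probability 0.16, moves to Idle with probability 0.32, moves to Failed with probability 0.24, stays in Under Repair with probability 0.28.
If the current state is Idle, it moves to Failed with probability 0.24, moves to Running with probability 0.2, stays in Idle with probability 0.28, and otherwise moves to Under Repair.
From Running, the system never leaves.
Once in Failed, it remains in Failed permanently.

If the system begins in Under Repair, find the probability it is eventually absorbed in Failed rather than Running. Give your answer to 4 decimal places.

0.5821

Let h(s) be the probability of absorption at Failed starting from transient state s. Then h(Failed) = 1 and h(Running) = 0. By first-step analysis:
h(Under Repair) = 0.28·h(Under Repair) + 0.32·h(Idle) + 0.16·0 + 0.24·1
h(Idle) = 0.28·h(Under Repair) + 0.28·h(Idle) + 0.2·0 + 0.24·1
Solving: h(Under Repair) = 0.5821, h(Idle) = 0.5597.
Starting from Under Repair, the probability is 0.5821.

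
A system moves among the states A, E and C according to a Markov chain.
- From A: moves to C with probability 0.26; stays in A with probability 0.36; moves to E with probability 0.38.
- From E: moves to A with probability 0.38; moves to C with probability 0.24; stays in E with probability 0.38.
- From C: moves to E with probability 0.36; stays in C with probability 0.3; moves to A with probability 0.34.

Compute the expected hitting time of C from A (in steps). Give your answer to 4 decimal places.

Let t(s) be the expected number of steps to first reach C from state s, with t(C) = 0. Conditioning on the first step:
t(A) = 1 + 0.36·t(A) + 0.38·t(E)
t(E) = 1 + 0.38·t(A) + 0.38·t(E)
Solving: t(A) = 3.9620, t(E) = 4.0412.
Expected steps from A to C: 3.9620.

3.9620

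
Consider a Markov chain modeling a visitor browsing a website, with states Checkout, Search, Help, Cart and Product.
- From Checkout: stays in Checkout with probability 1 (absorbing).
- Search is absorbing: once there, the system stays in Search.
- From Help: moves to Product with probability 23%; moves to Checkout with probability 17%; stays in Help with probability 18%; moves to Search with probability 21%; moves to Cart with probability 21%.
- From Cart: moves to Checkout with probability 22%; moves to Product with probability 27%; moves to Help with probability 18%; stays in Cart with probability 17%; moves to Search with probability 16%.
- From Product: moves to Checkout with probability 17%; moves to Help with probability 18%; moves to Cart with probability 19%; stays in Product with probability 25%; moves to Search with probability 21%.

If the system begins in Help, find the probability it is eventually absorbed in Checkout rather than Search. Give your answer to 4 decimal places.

0.4733

Let h(s) be the probability of absorption at Checkout starting from transient state s. Then h(Checkout) = 1 and h(Search) = 0. By first-step analysis:
h(Help) = 0.17·1 + 0.21·0 + 0.18·h(Help) + 0.21·h(Cart) + 0.23·h(Product)
h(Cart) = 0.22·1 + 0.16·0 + 0.18·h(Help) + 0.17·h(Cart) + 0.27·h(Product)
h(Product) = 0.17·1 + 0.21·0 + 0.18·h(Help) + 0.19·h(Cart) + 0.25·h(Product)
Solving: h(Help) = 0.4733, h(Cart) = 0.5214, h(Product) = 0.4723.
Starting from Help, the probability is 0.4733.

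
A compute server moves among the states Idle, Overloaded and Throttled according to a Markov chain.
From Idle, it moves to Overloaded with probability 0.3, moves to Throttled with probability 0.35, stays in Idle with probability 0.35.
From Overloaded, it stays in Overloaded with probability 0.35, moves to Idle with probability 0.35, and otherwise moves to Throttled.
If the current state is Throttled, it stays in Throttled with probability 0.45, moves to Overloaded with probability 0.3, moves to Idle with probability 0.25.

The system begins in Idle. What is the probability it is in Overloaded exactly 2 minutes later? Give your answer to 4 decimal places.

0.3150

Sum over the intermediate state after 1 minute:
P = P(Idle→Idle)·P(Idle→Overloaded) + P(Idle→Overloaded)·P(Overloaded→Overloaded) + P(Idle→Throttled)·P(Throttled→Overloaded)
  = 0.35×0.3 + 0.3×0.35 + 0.35×0.3
  = 0.1050 + 0.1050 + 0.1050 = 0.3150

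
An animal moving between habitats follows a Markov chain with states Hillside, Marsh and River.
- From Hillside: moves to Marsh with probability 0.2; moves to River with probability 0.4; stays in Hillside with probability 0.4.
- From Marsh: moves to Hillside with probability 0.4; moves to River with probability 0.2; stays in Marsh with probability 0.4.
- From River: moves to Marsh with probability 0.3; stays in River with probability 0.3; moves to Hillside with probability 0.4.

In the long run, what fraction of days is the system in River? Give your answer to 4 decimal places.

Let the stationary distribution be π with π = πP and π_1 + π_2 + π_3 = 1.
π_1 = 0.4·π_1 + 0.4·π_2 + 0.4·π_3
π_2 = 0.2·π_1 + 0.4·π_2 + 0.3·π_3
Solving with the normalization constraint gives π = (0.4000, 0.2889, 0.3111).
So the stationary probability of River is 0.3111.

0.3111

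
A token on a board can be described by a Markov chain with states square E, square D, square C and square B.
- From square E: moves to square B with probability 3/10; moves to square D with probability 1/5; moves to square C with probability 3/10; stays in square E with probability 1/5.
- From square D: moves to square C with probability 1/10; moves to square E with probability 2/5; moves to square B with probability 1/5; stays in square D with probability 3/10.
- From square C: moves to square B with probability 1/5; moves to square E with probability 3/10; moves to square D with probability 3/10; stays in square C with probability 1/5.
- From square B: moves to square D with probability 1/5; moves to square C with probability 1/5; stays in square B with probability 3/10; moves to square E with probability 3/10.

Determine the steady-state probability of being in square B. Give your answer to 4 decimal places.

0.2550

Let the stationary distribution be π with π = πP and π_1 + π_2 + π_3 + π_4 = 1.
π_1 = 0.2·π_1 + 0.4·π_2 + 0.3·π_3 + 0.3·π_4
π_2 = 0.2·π_1 + 0.3·π_2 + 0.3·π_3 + 0.2·π_4
π_3 = 0.3·π_1 + 0.1·π_2 + 0.2·π_3 + 0.2·π_4
Solving with the normalization constraint gives π = (0.2950, 0.2450, 0.2050, 0.2550).
So the stationary probability of square B is 0.2550.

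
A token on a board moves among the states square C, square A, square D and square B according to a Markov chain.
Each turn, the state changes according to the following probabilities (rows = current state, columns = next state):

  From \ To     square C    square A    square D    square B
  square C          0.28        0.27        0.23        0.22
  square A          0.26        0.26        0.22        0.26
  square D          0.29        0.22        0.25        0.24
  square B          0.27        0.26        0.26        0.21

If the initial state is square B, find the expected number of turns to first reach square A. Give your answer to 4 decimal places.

3.9555

Let t(s) be the expected number of turns to first reach square A from state s, with t(square A) = 0. Conditioning on the first turn:
t(square C) = 1 + 0.28·t(square C) + 0.23·t(square D) + 0.22·t(square B)
t(square D) = 1 + 0.29·t(square C) + 0.25·t(square D) + 0.24·t(square B)
t(square B) = 1 + 0.27·t(square C) + 0.26·t(square D) + 0.21·t(square B)
Solving: t(square C) = 3.9109, t(square D) = 4.1113, t(square B) = 3.9555.
Expected turns from square B to square A: 3.9555.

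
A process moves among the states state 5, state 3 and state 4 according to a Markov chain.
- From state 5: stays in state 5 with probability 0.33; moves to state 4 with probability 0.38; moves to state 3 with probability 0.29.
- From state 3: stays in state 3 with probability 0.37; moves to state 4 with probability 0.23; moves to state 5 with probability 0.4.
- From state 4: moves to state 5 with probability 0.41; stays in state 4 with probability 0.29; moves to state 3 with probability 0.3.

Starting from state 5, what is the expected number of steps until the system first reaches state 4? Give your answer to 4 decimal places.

3.0056

Let t(s) be the expected number of steps to first reach state 4 from state s, with t(state 4) = 0. Conditioning on the first step:
t(state 5) = 1 + 0.33·t(state 5) + 0.29·t(state 3)
t(state 3) = 1 + 0.4·t(state 5) + 0.37·t(state 3)
Solving: t(state 5) = 3.0056, t(state 3) = 3.4956.
Expected steps from state 5 to state 4: 3.0056.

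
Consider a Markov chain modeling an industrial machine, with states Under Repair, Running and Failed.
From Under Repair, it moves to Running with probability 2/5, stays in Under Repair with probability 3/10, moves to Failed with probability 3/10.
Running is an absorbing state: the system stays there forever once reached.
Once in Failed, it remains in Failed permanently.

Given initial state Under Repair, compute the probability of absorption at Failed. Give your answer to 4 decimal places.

Let h(s) be the probability of absorption at Failed starting from transient state s. Then h(Failed) = 1 and h(Running) = 0. By first-step analysis:
h(Under Repair) = 0.3·h(Under Repair) + 0.4·0 + 0.3·1
Solving: h(Under Repair) = 0.4286.
Starting from Under Repair, the probability is 0.4286.

0.4286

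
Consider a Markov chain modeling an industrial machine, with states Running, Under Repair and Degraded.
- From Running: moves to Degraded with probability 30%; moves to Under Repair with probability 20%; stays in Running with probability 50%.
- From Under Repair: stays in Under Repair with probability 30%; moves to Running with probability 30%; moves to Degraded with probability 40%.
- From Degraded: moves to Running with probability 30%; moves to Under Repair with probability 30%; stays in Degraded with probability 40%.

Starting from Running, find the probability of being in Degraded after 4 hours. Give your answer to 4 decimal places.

Propagate the distribution vector 4 hours from Running.
After 0 hours: (1.0000, 0.0000, 0.0000)
After 1 hour: (0.5000, 0.2000, 0.3000)
After 2 hours: (0.4000, 0.2500, 0.3500)
After 3 hours: (0.3800, 0.2600, 0.3600)
After 4 hours: (0.3760, 0.2620, 0.3620)
P(in Degraded after 4 hours) = 0.3620

0.3620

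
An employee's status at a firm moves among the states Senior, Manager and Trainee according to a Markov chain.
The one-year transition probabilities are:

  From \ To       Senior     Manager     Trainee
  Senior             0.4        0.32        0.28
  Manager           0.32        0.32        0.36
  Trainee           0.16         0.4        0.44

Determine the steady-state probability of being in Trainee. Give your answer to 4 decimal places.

0.3666

Let the stationary distribution be π with π = πP and π_1 + π_2 + π_3 = 1.
π_1 = 0.4·π_1 + 0.32·π_2 + 0.16·π_3
π_2 = 0.32·π_1 + 0.32·π_2 + 0.4·π_3
Solving with the normalization constraint gives π = (0.2841, 0.3493, 0.3666).
So the stationary probability of Trainee is 0.3666.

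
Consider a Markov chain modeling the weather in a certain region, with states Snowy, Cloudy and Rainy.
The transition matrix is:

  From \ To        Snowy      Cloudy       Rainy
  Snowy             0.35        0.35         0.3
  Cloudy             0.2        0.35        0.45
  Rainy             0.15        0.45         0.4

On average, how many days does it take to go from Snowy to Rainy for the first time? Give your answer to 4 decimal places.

2.8369

Let t(s) be the expected number of days to first reach Rainy from state s, with t(Rainy) = 0. Conditioning on the first day:
t(Snowy) = 1 + 0.35·t(Snowy) + 0.35·t(Cloudy)
t(Cloudy) = 1 + 0.2·t(Snowy) + 0.35·t(Cloudy)
Solving: t(Snowy) = 2.8369, t(Cloudy) = 2.4113.
Expected days from Snowy to Rainy: 2.8369.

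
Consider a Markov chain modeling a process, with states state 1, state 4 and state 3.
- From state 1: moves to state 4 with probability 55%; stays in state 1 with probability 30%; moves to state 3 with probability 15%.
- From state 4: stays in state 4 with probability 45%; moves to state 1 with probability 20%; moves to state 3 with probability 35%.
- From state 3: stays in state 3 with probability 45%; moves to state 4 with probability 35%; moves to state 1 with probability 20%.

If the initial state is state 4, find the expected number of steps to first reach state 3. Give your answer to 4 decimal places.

Let t(s) be the expected number of steps to first reach state 3 from state s, with t(state 3) = 0. Conditioning on the first step:
t(state 1) = 1 + 0.3·t(state 1) + 0.55·t(state 4)
t(state 4) = 1 + 0.2·t(state 1) + 0.45·t(state 4)
Solving: t(state 1) = 4.0000, t(state 4) = 3.2727.
Expected steps from state 4 to state 3: 3.2727.

3.2727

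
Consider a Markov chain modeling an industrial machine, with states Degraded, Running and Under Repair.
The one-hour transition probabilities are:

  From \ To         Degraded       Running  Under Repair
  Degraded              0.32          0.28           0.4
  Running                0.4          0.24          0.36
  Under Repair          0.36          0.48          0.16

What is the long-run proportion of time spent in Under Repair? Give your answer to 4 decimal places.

Let the stationary distribution be π with π = πP and π_1 + π_2 + π_3 = 1.
π_1 = 0.32·π_1 + 0.4·π_2 + 0.36·π_3
π_2 = 0.28·π_1 + 0.24·π_2 + 0.48·π_3
Solving with the normalization constraint gives π = (0.3588, 0.3292, 0.3120).
So the stationary probability of Under Repair is 0.3120.

0.3120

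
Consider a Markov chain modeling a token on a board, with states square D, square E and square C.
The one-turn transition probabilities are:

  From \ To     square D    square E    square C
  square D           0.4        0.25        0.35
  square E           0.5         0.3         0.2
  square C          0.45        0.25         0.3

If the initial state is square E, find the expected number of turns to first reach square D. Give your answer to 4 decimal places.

Let t(s) be the expected number of turns to first reach square D from state s, with t(square D) = 0. Conditioning on the first turn:
t(square E) = 1 + 0.3·t(square E) + 0.2·t(square C)
t(square C) = 1 + 0.25·t(square E) + 0.3·t(square C)
Solving: t(square E) = 2.0455, t(square C) = 2.1591.
Expected turns from square E to square D: 2.0455.

2.0455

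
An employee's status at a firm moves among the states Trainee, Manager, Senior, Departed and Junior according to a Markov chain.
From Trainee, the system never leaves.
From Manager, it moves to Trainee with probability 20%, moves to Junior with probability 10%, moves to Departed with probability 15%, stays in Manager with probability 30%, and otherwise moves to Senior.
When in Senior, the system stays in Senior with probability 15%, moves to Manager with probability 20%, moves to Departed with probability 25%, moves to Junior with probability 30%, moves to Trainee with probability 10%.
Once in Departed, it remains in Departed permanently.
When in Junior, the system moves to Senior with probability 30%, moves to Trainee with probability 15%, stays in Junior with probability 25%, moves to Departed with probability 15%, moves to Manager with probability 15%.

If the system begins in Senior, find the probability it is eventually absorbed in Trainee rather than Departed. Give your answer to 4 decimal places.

0.3943

Let h(s) be the probability of absorption at Trainee starting from transient state s. Then h(Trainee) = 1 and h(Departed) = 0. By first-step analysis:
h(Manager) = 0.2·1 + 0.3·h(Manager) + 0.25·h(Senior) + 0.15·0 + 0.1·h(Junior)
h(Senior) = 0.1·1 + 0.2·h(Manager) + 0.15·h(Senior) + 0.25·0 + 0.3·h(Junior)
h(Junior) = 0.15·1 + 0.15·h(Manager) + 0.3·h(Senior) + 0.15·0 + 0.25·h(Junior)
Solving: h(Manager) = 0.4917, h(Senior) = 0.3943, h(Junior) = 0.4561.
Starting from Senior, the probability is 0.3943.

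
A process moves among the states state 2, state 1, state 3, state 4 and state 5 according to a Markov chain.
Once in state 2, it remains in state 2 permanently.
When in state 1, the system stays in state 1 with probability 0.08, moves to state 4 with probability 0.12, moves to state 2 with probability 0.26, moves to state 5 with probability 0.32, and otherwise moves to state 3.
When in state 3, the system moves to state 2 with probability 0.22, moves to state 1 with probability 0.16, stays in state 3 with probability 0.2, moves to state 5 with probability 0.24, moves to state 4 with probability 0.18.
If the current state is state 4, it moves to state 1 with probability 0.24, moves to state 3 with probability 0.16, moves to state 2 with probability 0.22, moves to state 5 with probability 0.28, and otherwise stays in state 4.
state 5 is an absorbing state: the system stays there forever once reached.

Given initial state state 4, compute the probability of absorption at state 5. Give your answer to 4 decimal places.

Let h(s) be the probability of absorption at state 5 starting from transient state s. Then h(state 5) = 1 and h(state 2) = 0. By first-step analysis:
h(state 1) = 0.26·0 + 0.08·h(state 1) + 0.22·h(state 3) + 0.12·h(state 4) + 0.32·1
h(state 3) = 0.22·0 + 0.16·h(state 1) + 0.2·h(state 3) + 0.18·h(state 4) + 0.24·1
h(state 4) = 0.22·0 + 0.24·h(state 1) + 0.16·h(state 3) + 0.1·h(state 4) + 0.28·1
Solving: h(state 1) = 0.5474, h(state 3) = 0.5337, h(state 4) = 0.5520.
Starting from state 4, the probability is 0.5520.

0.5520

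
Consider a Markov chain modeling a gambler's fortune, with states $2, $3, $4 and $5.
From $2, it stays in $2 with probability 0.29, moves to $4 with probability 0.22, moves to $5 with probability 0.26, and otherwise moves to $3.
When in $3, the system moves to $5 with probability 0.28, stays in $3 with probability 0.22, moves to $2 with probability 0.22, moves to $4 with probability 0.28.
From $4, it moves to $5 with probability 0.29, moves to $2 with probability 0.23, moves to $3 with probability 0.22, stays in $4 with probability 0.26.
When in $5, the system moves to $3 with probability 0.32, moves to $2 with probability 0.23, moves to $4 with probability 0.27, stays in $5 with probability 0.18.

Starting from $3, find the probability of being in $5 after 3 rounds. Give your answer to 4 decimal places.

0.2527

Propagate the distribution vector 3 rounds from $3.
After 0 rounds: (0.0000, 1.0000, 0.0000, 0.0000)
After 1 round: (0.2200, 0.2200, 0.2800, 0.2800)
After 2 rounds: (0.2410, 0.2502, 0.2584, 0.2504)
After 3 rounds: (0.2420, 0.2475, 0.2579, 0.2527)
P(in $5 after 3 rounds) = 0.2527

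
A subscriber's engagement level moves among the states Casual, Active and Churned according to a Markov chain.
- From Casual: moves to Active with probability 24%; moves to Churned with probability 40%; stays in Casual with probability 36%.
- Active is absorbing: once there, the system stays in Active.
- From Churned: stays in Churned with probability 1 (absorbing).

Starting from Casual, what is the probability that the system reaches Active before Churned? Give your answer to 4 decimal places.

Let h(s) be the probability of absorption at Active starting from transient state s. Then h(Active) = 1 and h(Churned) = 0. By first-step analysis:
h(Casual) = 0.36·h(Casual) + 0.24·1 + 0.4·0
Solving: h(Casual) = 0.3750.
Starting from Casual, the probability is 0.3750.

0.3750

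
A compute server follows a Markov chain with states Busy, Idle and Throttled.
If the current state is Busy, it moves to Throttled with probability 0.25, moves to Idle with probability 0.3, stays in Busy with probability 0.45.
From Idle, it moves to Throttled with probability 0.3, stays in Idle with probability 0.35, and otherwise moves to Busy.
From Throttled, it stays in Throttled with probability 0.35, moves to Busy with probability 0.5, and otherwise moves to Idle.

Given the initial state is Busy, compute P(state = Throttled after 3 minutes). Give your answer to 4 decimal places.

0.2929

Propagate the distribution vector 3 minutes from Busy.
After 0 minutes: (1.0000, 0.0000, 0.0000)
After 1 minute: (0.4500, 0.3000, 0.2500)
After 2 minutes: (0.4325, 0.2775, 0.2900)
After 3 minutes: (0.4368, 0.2704, 0.2929)
P(in Throttled after 3 minutes) = 0.2929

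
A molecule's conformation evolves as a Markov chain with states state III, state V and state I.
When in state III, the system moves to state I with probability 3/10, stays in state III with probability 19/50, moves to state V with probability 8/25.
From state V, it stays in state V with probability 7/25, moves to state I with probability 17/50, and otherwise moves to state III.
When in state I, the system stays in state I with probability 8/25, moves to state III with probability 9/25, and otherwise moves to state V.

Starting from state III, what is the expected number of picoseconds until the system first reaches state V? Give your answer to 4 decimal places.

Let t(s) be the expected number of picoseconds to first reach state V from state s, with t(state V) = 0. Conditioning on the first picosecond:
t(state III) = 1 + 0.38·t(state III) + 0.3·t(state I)
t(state I) = 1 + 0.36·t(state III) + 0.32·t(state I)
Solving: t(state III) = 3.1250, t(state I) = 3.1250.
Expected picoseconds from state III to state V: 3.1250.

3.1250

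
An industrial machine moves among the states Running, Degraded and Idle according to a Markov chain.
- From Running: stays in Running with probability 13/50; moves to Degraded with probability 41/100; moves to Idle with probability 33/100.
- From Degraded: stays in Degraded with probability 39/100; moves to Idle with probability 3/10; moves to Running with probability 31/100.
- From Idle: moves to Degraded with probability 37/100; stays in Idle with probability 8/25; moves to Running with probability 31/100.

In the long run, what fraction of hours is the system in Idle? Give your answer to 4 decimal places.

0.3152

Let the stationary distribution be π with π = πP and π_1 + π_2 + π_3 = 1.
π_1 = 0.26·π_1 + 0.31·π_2 + 0.31·π_3
π_2 = 0.41·π_1 + 0.39·π_2 + 0.37·π_3
Solving with the normalization constraint gives π = (0.2952, 0.3896, 0.3152).
So the stationary probability of Idle is 0.3152.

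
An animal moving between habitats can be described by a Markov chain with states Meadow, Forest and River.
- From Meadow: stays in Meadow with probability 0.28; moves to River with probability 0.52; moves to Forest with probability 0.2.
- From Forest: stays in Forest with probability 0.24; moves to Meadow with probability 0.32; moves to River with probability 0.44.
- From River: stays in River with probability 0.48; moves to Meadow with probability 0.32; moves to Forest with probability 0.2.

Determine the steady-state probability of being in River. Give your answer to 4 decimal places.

Let the stationary distribution be π with π = πP and π_1 + π_2 + π_3 = 1.
π_1 = 0.28·π_1 + 0.32·π_2 + 0.32·π_3
π_2 = 0.2·π_1 + 0.24·π_2 + 0.2·π_3
Solving with the normalization constraint gives π = (0.3077, 0.2083, 0.4840).
So the stationary probability of River is 0.4840.

0.4840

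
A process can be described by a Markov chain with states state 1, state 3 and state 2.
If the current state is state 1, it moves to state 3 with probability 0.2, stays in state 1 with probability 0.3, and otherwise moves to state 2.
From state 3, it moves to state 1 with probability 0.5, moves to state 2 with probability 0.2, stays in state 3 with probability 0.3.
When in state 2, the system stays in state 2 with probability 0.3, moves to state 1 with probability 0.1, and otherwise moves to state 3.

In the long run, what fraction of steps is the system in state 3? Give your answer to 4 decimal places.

0.3667

Let the stationary distribution be π with π = πP and π_1 + π_2 + π_3 = 1.
π_1 = 0.3·π_1 + 0.5·π_2 + 0.1·π_3
π_2 = 0.2·π_1 + 0.3·π_2 + 0.6·π_3
Solving with the normalization constraint gives π = (0.3083, 0.3667, 0.3250).
So the stationary probability of state 3 is 0.3667.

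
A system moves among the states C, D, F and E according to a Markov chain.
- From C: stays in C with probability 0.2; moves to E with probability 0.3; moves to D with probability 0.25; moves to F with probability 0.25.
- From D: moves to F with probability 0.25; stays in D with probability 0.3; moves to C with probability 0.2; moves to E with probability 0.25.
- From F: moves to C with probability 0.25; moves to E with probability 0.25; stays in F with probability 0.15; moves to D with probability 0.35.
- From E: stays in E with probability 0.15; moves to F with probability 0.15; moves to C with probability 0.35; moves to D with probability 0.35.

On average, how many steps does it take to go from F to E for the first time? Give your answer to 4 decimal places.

Let t(s) be the expected number of steps to first reach E from state s, with t(E) = 0. Conditioning on the first step:
t(C) = 1 + 0.2·t(C) + 0.25·t(D) + 0.25·t(F)
t(D) = 1 + 0.2·t(C) + 0.3·t(D) + 0.25·t(F)
t(F) = 1 + 0.25·t(C) + 0.35·t(D) + 0.15·t(F)
Solving: t(C) = 3.6459, t(D) = 3.8378, t(F) = 3.8290.
Expected steps from F to E: 3.8290.

3.8290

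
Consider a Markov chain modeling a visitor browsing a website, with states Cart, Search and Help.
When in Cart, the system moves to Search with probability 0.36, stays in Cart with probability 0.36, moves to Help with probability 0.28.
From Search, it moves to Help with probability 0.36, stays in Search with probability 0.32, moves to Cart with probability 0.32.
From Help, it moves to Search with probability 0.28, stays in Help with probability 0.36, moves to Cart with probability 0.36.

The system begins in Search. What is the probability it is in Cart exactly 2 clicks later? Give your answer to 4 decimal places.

0.3472

Sum over the intermediate state after 1 click:
P = P(Search→Cart)·P(Cart→Cart) + P(Search→Search)·P(Search→Cart) + P(Search→Help)·P(Help→Cart)
  = 0.32×0.36 + 0.32×0.32 + 0.36×0.36
  = 0.1152 + 0.1024 + 0.1296 = 0.3472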